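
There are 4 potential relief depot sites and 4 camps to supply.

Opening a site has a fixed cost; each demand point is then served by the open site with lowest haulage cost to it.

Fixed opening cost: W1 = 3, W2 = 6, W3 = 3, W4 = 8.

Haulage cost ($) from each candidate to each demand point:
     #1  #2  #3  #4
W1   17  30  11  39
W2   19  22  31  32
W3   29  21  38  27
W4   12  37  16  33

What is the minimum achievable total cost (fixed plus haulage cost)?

Open {W1, W3}: assign each demand point to its cheapest open site.
  #1→W1 17, #2→W3 21, #3→W1 11, #4→W3 27
  haulage cost 76, fixed 6 → total 82.
Compare {W1, W3, W4}: haulage cost 71 + fixed 14 = 85.
Compare {W3, W4}: haulage cost 76 + fixed 11 = 87.
Compare {W1, W2, W3}: haulage cost 76 + fixed 12 = 88.
All other subsets cost ≥ 85. Minimum total cost: 82.

82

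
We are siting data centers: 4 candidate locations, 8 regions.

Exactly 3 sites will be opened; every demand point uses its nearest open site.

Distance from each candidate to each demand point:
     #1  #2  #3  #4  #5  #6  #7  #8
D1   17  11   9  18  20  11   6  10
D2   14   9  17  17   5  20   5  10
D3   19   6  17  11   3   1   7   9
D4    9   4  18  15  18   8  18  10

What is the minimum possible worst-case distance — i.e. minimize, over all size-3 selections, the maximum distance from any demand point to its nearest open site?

Open {D1, D3, D4}.
  Farthest demand point is #4 at distance 11 (to D3); all others are ≤ 11.
With {D1, D2, D3} the worst case is 14.
With {D1, D2, D4} the worst case is 15.
No size-3 selection achieves below 11.

11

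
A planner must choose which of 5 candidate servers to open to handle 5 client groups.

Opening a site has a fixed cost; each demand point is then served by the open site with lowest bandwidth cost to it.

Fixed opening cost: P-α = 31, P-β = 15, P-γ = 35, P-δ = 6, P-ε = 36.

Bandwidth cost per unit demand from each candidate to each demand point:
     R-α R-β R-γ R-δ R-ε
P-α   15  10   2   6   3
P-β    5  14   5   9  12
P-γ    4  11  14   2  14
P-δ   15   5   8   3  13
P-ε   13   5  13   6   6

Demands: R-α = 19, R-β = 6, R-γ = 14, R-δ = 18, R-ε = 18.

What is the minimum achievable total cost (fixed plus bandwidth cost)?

Open {P-α, P-γ, P-δ}: assign each demand point to its cheapest open site.
  R-α→P-γ 19×4=76, R-β→P-δ 6×5=30, R-γ→P-α 14×2=28, R-δ→P-γ 18×2=36, R-ε→P-α 18×3=54
  bandwidth cost 224, fixed 72 → total 296.
Compare {P-α, P-β, P-γ, P-δ}: bandwidth cost 224 + fixed 87 = 311.
Compare {P-α, P-β, P-δ}: bandwidth cost 261 + fixed 52 = 313.
Compare {P-α, P-γ}: bandwidth cost 254 + fixed 66 = 320.
All other subsets cost ≥ 311. Minimum total cost: 296.

296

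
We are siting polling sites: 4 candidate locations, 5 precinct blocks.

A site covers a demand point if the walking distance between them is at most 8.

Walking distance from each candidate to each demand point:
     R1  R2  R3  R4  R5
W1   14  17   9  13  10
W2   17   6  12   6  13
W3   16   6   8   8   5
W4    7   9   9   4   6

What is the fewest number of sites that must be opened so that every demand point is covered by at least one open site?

Coverage sets (demand points within 8 of each site):
  W1: {}
  W2: {R2, R4}
  W3: {R2, R3, R4, R5}
  W4: {R1, R4, R5}
No single site covers all 5 demand points.
But {W3, W4} covers everything, so the minimum is 2.

2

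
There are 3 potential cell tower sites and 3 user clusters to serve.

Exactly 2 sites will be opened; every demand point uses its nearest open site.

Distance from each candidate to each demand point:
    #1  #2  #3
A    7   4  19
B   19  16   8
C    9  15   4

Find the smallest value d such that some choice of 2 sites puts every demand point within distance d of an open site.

7

Open {A, C}.
  Farthest demand point is #1 at distance 7 (to A); all others are ≤ 7.
With {A, B} the worst case is 8.
With {B, C} the worst case is 15.
No size-2 selection achieves below 7.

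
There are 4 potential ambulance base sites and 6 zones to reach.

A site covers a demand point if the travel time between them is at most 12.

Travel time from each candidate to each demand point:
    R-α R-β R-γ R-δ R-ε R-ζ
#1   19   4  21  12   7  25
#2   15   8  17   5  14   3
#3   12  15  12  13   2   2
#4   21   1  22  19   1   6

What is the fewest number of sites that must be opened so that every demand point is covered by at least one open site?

Coverage sets (demand points within 12 of each site):
  #1: {R-β, R-δ, R-ε}
  #2: {R-β, R-δ, R-ζ}
  #3: {R-α, R-γ, R-ε, R-ζ}
  #4: {R-β, R-ε, R-ζ}
No single site covers all 6 demand points.
But {#1, #3} covers everything, so the minimum is 2.

2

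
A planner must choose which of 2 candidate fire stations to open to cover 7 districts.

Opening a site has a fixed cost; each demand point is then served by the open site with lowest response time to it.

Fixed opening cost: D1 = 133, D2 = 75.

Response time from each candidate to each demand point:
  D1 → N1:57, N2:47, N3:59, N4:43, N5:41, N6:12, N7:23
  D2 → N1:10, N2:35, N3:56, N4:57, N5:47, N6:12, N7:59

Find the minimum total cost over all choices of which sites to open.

Open {D2}: assign each demand point to its cheapest open site.
  N1→D2 10, N2→D2 35, N3→D2 56, N4→D2 57, N5→D2 47, N6→D2 12, N7→D2 59
  response time 276, fixed 75 → total 351.
Compare {D1}: response time 282 + fixed 133 = 415.
Compare {D1, D2}: response time 220 + fixed 208 = 428.

351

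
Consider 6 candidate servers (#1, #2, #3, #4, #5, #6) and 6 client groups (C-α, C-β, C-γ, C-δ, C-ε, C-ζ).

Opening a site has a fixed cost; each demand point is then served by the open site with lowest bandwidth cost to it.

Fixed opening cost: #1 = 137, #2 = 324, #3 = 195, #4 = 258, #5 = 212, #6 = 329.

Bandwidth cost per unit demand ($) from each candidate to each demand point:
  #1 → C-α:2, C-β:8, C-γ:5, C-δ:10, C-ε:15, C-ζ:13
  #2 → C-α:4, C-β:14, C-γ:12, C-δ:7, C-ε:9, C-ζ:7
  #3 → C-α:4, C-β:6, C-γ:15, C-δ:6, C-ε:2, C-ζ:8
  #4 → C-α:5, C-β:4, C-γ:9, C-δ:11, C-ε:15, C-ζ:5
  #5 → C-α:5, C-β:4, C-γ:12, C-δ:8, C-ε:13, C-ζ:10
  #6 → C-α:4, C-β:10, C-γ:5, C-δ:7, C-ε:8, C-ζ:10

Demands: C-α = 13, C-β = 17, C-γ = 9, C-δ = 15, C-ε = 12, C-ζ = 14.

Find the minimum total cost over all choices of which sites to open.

Open {#3}: assign each demand point to its cheapest open site.
  C-α→#3 13×4=52, C-β→#3 17×6=102, C-γ→#3 9×15=135, C-δ→#3 15×6=90, C-ε→#3 12×2=24, C-ζ→#3 14×8=112
  bandwidth cost 515, fixed 195 → total 710.
Compare {#1, #3}: bandwidth cost 399 + fixed 332 = 731.
Compare {#3, #4}: bandwidth cost 385 + fixed 453 = 838.
Compare {#1}: bandwidth cost 719 + fixed 137 = 856.
All other subsets cost ≥ 731. Minimum total cost: 710.

710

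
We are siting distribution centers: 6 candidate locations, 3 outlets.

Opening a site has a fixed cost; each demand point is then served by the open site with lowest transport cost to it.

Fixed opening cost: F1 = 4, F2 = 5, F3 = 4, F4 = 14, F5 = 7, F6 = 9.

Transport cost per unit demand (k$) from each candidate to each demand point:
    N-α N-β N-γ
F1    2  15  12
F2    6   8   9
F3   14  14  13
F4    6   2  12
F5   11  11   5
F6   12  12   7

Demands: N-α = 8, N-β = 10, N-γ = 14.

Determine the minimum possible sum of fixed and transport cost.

Open {F1, F4, F5}: assign each demand point to its cheapest open site.
  N-α→F1 8×2=16, N-β→F4 10×2=20, N-γ→F5 14×5=70
  transport cost 106, fixed 25 → total 131.
Compare {F1, F3, F4, F5}: transport cost 106 + fixed 29 = 135.
Compare {F1, F2, F4, F5}: transport cost 106 + fixed 30 = 136.
Compare {F1, F4, F5, F6}: transport cost 106 + fixed 34 = 140.
All other subsets cost ≥ 135. Minimum total cost: 131.

131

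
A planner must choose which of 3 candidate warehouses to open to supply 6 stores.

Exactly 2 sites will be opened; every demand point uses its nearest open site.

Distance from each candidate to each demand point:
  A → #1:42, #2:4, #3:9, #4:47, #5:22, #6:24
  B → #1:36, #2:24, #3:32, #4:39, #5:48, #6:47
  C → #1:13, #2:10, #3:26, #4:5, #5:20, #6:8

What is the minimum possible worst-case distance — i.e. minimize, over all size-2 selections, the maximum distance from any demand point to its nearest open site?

Open {A, C}.
  Farthest demand point is #5 at distance 20 (to C); all others are ≤ 20.
With {B, C} the worst case is 26.
With {A, B} the worst case is 39.
No size-2 selection achieves below 20.

20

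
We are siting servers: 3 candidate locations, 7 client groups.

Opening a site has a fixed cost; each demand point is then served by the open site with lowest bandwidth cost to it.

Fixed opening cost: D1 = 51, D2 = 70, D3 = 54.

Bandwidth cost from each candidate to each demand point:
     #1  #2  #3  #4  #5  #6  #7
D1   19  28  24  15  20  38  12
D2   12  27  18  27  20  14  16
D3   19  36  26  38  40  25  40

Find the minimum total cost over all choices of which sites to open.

204

Open {D2}: assign each demand point to its cheapest open site.
  #1→D2 12, #2→D2 27, #3→D2 18, #4→D2 27, #5→D2 20, #6→D2 14, #7→D2 16
  bandwidth cost 134, fixed 70 → total 204.
Compare {D1}: bandwidth cost 156 + fixed 51 = 207.
Compare {D1, D2}: bandwidth cost 118 + fixed 121 = 239.
Compare {D1, D3}: bandwidth cost 143 + fixed 105 = 248.
All other subsets cost ≥ 207. Minimum total cost: 204.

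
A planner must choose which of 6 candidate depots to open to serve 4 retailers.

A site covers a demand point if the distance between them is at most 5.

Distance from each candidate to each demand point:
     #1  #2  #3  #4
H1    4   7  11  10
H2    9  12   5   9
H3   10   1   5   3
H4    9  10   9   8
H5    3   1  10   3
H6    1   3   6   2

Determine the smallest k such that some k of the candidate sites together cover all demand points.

2

Coverage sets (demand points within 5 of each site):
  H1: {#1}
  H2: {#3}
  H3: {#2, #3, #4}
  H4: {}
  H5: {#1, #2, #4}
  H6: {#1, #2, #4}
No single site covers all 4 demand points.
But {H1, H3} covers everything, so the minimum is 2.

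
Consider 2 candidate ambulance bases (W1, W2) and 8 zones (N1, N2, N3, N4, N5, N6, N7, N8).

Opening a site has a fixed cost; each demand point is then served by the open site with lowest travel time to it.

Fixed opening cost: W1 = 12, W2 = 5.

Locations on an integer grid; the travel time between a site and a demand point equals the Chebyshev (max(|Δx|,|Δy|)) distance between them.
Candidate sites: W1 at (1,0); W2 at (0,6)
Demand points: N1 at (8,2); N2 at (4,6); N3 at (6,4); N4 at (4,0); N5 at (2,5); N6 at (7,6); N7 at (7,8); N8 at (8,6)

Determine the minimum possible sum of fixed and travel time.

Open {W2}: assign each demand point to its cheapest open site.
  N1→W2 8, N2→W2 4, N3→W2 6, N4→W2 6, N5→W2 2, N6→W2 7, N7→W2 7, N8→W2 8
  travel time 48, fixed 5 → total 53.
Compare {W1, W2}: travel time 41 + fixed 17 = 58.
Compare {W1}: travel time 47 + fixed 12 = 59.

53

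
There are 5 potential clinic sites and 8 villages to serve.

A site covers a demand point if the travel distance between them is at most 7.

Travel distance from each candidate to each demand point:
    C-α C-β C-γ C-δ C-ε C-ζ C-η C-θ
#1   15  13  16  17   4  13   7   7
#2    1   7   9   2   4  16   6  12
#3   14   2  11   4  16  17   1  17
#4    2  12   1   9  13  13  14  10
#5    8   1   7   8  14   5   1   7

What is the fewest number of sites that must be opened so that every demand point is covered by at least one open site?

Coverage sets (demand points within 7 of each site):
  #1: {C-ε, C-η, C-θ}
  #2: {C-α, C-β, C-δ, C-ε, C-η}
  #3: {C-β, C-δ, C-η}
  #4: {C-α, C-γ}
  #5: {C-β, C-γ, C-ζ, C-η, C-θ}
No single site covers all 8 demand points.
But {#2, #5} covers everything, so the minimum is 2.

2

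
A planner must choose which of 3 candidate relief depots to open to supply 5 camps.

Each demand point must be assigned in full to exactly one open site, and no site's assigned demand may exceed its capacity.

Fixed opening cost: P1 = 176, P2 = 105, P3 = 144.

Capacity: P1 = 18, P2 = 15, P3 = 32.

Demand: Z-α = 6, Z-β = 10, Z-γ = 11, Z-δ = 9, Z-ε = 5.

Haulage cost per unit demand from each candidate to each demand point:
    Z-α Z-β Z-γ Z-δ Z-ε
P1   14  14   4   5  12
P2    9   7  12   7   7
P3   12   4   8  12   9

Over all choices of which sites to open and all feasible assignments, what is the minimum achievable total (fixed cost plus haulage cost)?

539

Open {P2, P3}; cheapest assignment that respects the capacities:
  P2 (cap 15, load 15): Z-α, Z-δ — cost 6×9 + 9×7 = 117
  P3 (cap 32, load 26): Z-β, Z-γ, Z-ε — cost 10×4 + 11×8 + 5×9 = 173
  Shipping 290, fixed 249 → total 539.
  Any other capacity-feasible assignment to {P2, P3} ships for at least 290.
Compare {P1, P3}: its best feasible assignment gives total 610.
Compare {P1, P2, P3}: its best feasible assignment gives total 671.
Every other set of open sites that can feasibly serve all demand totals ≥ 610 even under its best assignment. Minimum: 539.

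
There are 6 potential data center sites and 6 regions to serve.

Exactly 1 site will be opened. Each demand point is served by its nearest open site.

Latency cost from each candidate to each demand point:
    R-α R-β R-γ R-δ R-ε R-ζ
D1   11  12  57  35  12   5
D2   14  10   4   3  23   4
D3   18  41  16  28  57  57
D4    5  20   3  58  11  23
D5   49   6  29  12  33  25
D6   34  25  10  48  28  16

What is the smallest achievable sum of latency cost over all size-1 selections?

58

Open {D2}.
  R-α→D2 14, R-β→D2 10, R-γ→D2 4, R-δ→D2 3, R-ε→D2 23, R-ζ→D2 4  ⇒ total 58.
Compare {D4}: total 120.
Compare {D1}: total 132.
No size-1 selection does better; minimum is 58.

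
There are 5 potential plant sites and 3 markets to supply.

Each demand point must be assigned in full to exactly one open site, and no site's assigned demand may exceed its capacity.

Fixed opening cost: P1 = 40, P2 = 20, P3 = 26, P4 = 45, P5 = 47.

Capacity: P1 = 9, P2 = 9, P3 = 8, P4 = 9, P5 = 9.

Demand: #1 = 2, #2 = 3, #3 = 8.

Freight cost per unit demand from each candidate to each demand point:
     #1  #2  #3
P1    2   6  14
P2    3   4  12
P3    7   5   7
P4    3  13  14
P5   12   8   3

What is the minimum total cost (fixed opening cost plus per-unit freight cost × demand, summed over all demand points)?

Open {P2, P5}; cheapest assignment that respects the capacities:
  P2 (cap 9, load 5): #1, #2 — cost 2×3 + 3×4 = 18
  P5 (cap 9, load 8): #3 — cost 8×3 = 24
  Shipping 42, fixed 67 → total 109.
  Any other capacity-feasible assignment to {P2, P5} ships for at least 42.
Compare {P2, P3}: its best feasible assignment gives total 120.
Compare {P3, P5}: its best feasible assignment gives total 126.
Every other set of open sites that can feasibly serve all demand totals ≥ 120 even under its best assignment. Minimum: 109.

109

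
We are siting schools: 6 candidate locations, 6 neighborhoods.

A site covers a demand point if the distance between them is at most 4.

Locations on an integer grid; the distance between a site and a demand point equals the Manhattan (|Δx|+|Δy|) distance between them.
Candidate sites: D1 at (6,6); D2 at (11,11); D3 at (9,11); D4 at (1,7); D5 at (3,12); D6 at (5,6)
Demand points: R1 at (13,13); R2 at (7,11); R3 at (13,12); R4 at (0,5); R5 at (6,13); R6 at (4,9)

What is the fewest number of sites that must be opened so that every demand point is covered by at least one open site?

Coverage sets (demand points within 4 of each site):
  D1: {}
  D2: {R1, R2, R3}
  D3: {R2}
  D4: {R4}
  D5: {R5, R6}
  D6: {R6}
No 2 sites suffice: every size-2 union leaves at least one demand point uncovered.
But {D2, D4, D5} covers everything, so the minimum is 3.

3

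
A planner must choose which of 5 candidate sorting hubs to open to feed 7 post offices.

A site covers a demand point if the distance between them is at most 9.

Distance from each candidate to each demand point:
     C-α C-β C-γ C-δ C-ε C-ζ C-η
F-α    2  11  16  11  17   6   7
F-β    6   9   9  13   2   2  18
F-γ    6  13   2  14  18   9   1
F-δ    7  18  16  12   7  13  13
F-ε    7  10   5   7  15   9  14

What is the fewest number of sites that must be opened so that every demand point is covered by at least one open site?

3

Coverage sets (demand points within 9 of each site):
  F-α: {C-α, C-ζ, C-η}
  F-β: {C-α, C-β, C-γ, C-ε, C-ζ}
  F-γ: {C-α, C-γ, C-ζ, C-η}
  F-δ: {C-α, C-ε}
  F-ε: {C-α, C-γ, C-δ, C-ζ}
No 2 sites suffice: every size-2 union leaves at least one demand point uncovered.
But {F-α, F-β, F-ε} covers everything, so the minimum is 3.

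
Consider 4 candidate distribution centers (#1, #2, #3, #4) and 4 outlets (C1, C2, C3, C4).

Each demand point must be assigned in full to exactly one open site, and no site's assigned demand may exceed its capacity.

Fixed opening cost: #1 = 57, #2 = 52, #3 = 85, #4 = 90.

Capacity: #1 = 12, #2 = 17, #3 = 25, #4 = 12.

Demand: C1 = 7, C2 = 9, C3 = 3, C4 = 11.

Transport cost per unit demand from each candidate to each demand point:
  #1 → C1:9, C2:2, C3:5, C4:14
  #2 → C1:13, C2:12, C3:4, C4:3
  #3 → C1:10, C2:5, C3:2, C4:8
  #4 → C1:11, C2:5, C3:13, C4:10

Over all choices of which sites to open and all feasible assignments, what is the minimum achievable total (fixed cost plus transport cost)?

291

Open {#2, #3}; cheapest assignment that respects the capacities:
  #2 (cap 17, load 11): C4 — cost 11×3 = 33
  #3 (cap 25, load 19): C1, C2, C3 — cost 7×10 + 9×5 + 3×2 = 121
  Shipping 154, fixed 137 → total 291.
  Any other capacity-feasible assignment to {#2, #3} ships for at least 154.
Compare {#1, #2, #3}: its best feasible assignment gives total 321.
Compare {#1, #3}: its best feasible assignment gives total 324.
Every other set of open sites that can feasibly serve all demand totals ≥ 321 even under its best assignment. Minimum: 291.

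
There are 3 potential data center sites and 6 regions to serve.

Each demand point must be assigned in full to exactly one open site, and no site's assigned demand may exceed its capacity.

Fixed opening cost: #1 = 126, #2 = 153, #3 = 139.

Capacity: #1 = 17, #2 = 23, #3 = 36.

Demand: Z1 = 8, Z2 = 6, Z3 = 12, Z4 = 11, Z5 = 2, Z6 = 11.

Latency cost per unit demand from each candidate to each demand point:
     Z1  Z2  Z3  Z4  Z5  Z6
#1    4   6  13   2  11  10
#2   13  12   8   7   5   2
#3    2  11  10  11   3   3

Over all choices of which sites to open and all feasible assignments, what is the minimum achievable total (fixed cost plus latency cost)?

Open {#1, #3}; cheapest assignment that respects the capacities:
  #1 (cap 17, load 17): Z2, Z4 — cost 6×6 + 11×2 = 58
  #3 (cap 36, load 33): Z1, Z3, Z5, Z6 — cost 8×2 + 12×10 + 2×3 + 11×3 = 175
  Shipping 233, fixed 265 → total 498.
  Any other capacity-feasible assignment to {#1, #3} ships for at least 233.
Compare {#2, #3}: its best feasible assignment gives total 586.
Compare {#1, #2, #3}: its best feasible assignment gives total 616.
Every other set of open sites that can feasibly serve all demand totals ≥ 586 even under its best assignment. Minimum: 498.

498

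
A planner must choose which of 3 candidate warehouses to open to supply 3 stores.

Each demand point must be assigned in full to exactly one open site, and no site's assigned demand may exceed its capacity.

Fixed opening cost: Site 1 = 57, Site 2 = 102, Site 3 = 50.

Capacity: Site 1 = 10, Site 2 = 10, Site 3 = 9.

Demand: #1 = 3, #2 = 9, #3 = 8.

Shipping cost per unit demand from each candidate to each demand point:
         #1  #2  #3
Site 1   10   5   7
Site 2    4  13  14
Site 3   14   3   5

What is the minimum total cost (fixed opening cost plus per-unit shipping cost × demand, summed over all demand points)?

Open {Site 1, Site 2, Site 3}; cheapest assignment that respects the capacities:
  Site 1 (cap 10, load 8): #3 — cost 8×7 = 56
  Site 2 (cap 10, load 3): #1 — cost 3×4 = 12
  Site 3 (cap 9, load 9): #2 — cost 9×3 = 27
  Shipping 95, fixed 209 → total 304.
  Any other capacity-feasible assignment to {Site 1, Site 2, Site 3} ships for at least 95.
Total demand is 20; every other set of sites either has combined capacity below 20 or cannot fit the demands without splitting one across sites, so {Site 1, Site 2, Site 3} is the only feasible choice of open sites. Minimum: 304.

304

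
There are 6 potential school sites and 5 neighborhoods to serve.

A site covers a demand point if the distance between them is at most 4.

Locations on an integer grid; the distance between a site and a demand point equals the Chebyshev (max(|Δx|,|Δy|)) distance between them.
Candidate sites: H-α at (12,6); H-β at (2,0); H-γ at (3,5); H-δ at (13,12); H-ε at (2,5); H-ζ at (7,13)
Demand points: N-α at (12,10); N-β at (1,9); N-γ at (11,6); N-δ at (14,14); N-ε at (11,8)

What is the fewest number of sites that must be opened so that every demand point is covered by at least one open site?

Coverage sets (demand points within 4 of each site):
  H-α: {N-α, N-γ, N-ε}
  H-β: {}
  H-γ: {N-β}
  H-δ: {N-α, N-δ, N-ε}
  H-ε: {N-β}
  H-ζ: {}
No 2 sites suffice: every size-2 union leaves at least one demand point uncovered.
But {H-α, H-γ, H-δ} covers everything, so the minimum is 3.

3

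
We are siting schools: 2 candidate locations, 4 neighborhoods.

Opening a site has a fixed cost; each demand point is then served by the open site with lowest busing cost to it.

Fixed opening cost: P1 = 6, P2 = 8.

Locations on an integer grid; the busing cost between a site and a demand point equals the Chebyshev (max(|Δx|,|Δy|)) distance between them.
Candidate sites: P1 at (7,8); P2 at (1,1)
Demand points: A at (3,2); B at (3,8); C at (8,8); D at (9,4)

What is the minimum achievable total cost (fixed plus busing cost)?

21

Open {P1}: assign each demand point to its cheapest open site.
  A→P1 6, B→P1 4, C→P1 1, D→P1 4
  busing cost 15, fixed 6 → total 21.
Compare {P1, P2}: busing cost 11 + fixed 14 = 25.
Compare {P2}: busing cost 24 + fixed 8 = 32.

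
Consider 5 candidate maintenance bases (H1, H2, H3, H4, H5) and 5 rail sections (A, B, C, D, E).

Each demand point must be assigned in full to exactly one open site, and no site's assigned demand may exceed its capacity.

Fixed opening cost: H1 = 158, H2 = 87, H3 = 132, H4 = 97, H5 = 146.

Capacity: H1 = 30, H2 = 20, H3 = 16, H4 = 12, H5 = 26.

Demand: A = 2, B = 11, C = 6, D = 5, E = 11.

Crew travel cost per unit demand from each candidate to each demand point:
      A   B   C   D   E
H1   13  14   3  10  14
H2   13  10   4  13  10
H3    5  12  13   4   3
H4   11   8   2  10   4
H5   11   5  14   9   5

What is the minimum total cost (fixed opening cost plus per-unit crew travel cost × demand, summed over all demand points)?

432

Open {H2, H3}; cheapest assignment that respects the capacities:
  H2 (cap 20, load 19): A, B, C — cost 2×13 + 11×10 + 6×4 = 160
  H3 (cap 16, load 16): D, E — cost 5×4 + 11×3 = 53
  Shipping 213, fixed 219 → total 432.
  Any other capacity-feasible assignment to {H2, H3} ships for at least 213.
Compare {H4, H5}: its best feasible assignment gives total 437.
Compare {H2, H5}: its best feasible assignment gives total 454.
Every other set of open sites that can feasibly serve all demand totals ≥ 437 even under its best assignment. Minimum: 432.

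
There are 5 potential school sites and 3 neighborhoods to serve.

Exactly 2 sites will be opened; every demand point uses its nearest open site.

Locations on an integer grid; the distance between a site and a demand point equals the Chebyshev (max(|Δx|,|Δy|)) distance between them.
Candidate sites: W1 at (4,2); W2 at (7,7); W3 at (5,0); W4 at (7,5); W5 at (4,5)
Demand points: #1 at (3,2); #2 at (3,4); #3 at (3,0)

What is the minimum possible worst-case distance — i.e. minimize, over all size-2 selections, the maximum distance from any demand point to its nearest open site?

2

Open {W1, W2}.
  Farthest demand point is #2 at distance 2 (to W1); all others are ≤ 2.
With {W1, W3} the worst case is 2.
With {W1, W4} the worst case is 2.
No size-2 selection achieves below 2.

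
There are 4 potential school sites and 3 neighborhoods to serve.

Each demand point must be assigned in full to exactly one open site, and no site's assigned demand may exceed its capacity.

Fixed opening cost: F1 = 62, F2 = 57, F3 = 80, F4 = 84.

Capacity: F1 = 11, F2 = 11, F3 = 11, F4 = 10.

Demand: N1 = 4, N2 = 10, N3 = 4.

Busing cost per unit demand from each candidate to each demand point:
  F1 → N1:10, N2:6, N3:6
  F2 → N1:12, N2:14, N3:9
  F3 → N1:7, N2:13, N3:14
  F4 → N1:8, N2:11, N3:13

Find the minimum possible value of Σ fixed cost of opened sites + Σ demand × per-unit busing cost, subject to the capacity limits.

Open {F1, F2}; cheapest assignment that respects the capacities:
  F1 (cap 11, load 10): N2 — cost 10×6 = 60
  F2 (cap 11, load 8): N1, N3 — cost 4×12 + 4×9 = 84
  Shipping 144, fixed 119 → total 263.
  Any other capacity-feasible assignment to {F1, F2} ships for at least 144.
Compare {F1, F3}: its best feasible assignment gives total 286.
Compare {F1, F4}: its best feasible assignment gives total 290.
Every other set of open sites that can feasibly serve all demand totals ≥ 286 even under its best assignment. Minimum: 263.

263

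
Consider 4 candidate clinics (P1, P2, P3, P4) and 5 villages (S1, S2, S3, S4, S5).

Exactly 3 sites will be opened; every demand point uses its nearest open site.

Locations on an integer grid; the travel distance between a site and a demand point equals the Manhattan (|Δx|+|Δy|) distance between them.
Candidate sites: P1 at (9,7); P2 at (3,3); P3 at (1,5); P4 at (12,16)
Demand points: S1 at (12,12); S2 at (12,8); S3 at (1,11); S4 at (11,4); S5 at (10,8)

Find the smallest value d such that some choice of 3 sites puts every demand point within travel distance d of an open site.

Open {P1, P3, P4}.
  Farthest demand point is S3 at travel distance 6 (to P3); all others are ≤ 6.
With {P1, P2, P3} the worst case is 8.
With {P1, P2, P4} the worst case is 10.
No size-3 selection achieves below 6.

6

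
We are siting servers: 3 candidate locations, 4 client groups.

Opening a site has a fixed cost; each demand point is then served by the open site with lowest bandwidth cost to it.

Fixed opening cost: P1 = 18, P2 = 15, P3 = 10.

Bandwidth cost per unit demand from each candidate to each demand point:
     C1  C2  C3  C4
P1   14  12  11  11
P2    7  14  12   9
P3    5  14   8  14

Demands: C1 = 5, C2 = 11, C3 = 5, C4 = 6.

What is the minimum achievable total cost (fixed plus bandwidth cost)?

291

Open {P1, P3}: assign each demand point to its cheapest open site.
  C1→P3 5×5=25, C2→P1 11×12=132, C3→P3 5×8=40, C4→P1 6×11=66
  bandwidth cost 263, fixed 28 → total 291.
Compare {P1, P2, P3}: bandwidth cost 251 + fixed 43 = 294.
Compare {P2, P3}: bandwidth cost 273 + fixed 25 = 298.
Compare {P1, P2}: bandwidth cost 276 + fixed 33 = 309.
All other subsets cost ≥ 294. Minimum total cost: 291.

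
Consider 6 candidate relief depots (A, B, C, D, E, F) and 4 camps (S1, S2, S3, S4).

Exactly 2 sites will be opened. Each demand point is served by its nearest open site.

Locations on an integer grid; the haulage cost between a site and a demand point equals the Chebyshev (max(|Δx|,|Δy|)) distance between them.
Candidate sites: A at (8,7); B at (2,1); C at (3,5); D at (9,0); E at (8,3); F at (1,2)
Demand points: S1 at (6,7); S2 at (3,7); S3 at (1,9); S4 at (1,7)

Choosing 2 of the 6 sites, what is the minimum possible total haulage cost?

10

Open {A, C}.
  S1→A 2, S2→C 2, S3→C 4, S4→C 2  ⇒ total 10.
Compare {B, C}: total 11.
Compare {C, D}: total 11.
No size-2 selection does better; minimum is 10.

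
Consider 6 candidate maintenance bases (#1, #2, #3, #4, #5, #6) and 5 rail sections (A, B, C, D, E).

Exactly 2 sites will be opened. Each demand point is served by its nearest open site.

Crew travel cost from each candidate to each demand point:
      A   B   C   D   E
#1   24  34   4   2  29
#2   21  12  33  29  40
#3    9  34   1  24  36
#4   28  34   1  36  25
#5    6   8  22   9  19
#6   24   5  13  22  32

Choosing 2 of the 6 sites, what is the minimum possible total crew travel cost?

Open {#1, #5}.
  A→#5 6, B→#5 8, C→#1 4, D→#1 2, E→#5 19  ⇒ total 39.
Compare {#3, #5}: total 43.
Compare {#4, #5}: total 43.
No size-2 selection does better; minimum is 39.

39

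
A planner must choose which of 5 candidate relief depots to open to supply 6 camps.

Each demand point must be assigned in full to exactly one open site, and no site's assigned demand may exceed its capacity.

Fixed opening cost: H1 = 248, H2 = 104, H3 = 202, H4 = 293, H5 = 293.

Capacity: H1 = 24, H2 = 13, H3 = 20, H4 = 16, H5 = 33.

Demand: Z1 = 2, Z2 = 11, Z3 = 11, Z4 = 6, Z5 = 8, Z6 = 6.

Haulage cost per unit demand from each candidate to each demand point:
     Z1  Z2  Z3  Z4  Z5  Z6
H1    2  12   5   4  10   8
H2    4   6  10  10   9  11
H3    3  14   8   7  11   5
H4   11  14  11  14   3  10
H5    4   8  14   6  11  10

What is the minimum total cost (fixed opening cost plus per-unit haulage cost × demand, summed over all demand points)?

787

Open {H2, H5}; cheapest assignment that respects the capacities:
  H2 (cap 13, load 13): Z1, Z3 — cost 2×4 + 11×10 = 118
  H5 (cap 33, load 31): Z2, Z4, Z5, Z6 — cost 11×8 + 6×6 + 8×11 + 6×10 = 272
  Shipping 390, fixed 397 → total 787.
  Any other capacity-feasible assignment to {H2, H5} ships for at least 390.
Compare {H1, H3}: its best feasible assignment gives total 801.
Compare {H1, H2, H3}: its best feasible assignment gives total 821.
Every other set of open sites that can feasibly serve all demand totals ≥ 801 even under its best assignment. Minimum: 787.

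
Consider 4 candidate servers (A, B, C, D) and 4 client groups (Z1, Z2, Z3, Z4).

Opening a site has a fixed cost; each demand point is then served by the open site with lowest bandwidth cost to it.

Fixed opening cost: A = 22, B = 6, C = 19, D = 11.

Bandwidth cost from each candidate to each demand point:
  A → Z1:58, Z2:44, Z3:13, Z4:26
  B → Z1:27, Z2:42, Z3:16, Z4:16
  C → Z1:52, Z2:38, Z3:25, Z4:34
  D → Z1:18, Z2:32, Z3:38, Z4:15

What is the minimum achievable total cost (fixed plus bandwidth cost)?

Open {B, D}: assign each demand point to its cheapest open site.
  Z1→D 18, Z2→D 32, Z3→B 16, Z4→D 15
  bandwidth cost 81, fixed 17 → total 98.
Compare {B}: bandwidth cost 101 + fixed 6 = 107.
Compare {A, D}: bandwidth cost 78 + fixed 33 = 111.
Compare {D}: bandwidth cost 103 + fixed 11 = 114.
All other subsets cost ≥ 107. Minimum total cost: 98.

98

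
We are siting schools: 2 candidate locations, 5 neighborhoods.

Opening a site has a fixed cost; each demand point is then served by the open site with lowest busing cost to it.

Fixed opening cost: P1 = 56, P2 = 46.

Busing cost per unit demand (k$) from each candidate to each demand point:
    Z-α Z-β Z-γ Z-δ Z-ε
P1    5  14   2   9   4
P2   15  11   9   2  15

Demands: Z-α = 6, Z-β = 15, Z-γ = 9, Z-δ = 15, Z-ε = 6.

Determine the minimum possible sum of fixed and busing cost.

369

Open {P1, P2}: assign each demand point to its cheapest open site.
  Z-α→P1 6×5=30, Z-β→P2 15×11=165, Z-γ→P1 9×2=18, Z-δ→P2 15×2=30, Z-ε→P1 6×4=24
  busing cost 267, fixed 102 → total 369.
Compare {P1}: busing cost 417 + fixed 56 = 473.
Compare {P2}: busing cost 456 + fixed 46 = 502.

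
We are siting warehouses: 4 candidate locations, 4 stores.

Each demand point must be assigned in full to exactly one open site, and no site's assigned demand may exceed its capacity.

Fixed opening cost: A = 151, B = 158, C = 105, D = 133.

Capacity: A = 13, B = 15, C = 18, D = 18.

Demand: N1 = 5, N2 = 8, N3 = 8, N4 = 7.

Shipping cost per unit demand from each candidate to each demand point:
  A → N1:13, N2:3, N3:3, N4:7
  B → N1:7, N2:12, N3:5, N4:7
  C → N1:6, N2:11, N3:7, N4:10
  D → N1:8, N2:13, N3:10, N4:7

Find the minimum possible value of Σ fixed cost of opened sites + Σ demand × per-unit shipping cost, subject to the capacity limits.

Open {B, C}; cheapest assignment that respects the capacities:
  B (cap 15, load 15): N3, N4 — cost 8×5 + 7×7 = 89
  C (cap 18, load 13): N1, N2 — cost 5×6 + 8×11 = 118
  Shipping 207, fixed 263 → total 470.
  Any other capacity-feasible assignment to {B, C} ships for at least 207.
Compare {A, C}: its best feasible assignment gives total 471.
Compare {C, D}: its best feasible assignment gives total 471.
Every other set of open sites that can feasibly serve all demand totals ≥ 471 even under its best assignment. Minimum: 470.

470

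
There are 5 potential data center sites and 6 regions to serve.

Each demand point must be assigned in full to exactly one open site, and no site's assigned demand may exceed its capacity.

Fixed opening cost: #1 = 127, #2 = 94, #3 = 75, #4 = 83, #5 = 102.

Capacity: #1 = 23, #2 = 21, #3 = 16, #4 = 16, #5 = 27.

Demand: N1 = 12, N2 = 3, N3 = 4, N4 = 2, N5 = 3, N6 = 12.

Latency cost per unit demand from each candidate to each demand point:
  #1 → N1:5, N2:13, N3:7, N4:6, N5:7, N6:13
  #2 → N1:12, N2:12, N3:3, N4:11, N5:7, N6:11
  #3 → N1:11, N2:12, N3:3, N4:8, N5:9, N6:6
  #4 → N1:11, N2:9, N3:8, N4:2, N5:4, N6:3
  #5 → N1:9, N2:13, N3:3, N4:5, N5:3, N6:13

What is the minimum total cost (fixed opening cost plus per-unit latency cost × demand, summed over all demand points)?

387

Open {#4, #5}; cheapest assignment that respects the capacities:
  #4 (cap 16, load 15): N2, N6 — cost 3×9 + 12×3 = 63
  #5 (cap 27, load 21): N1, N3, N4, N5 — cost 12×9 + 4×3 + 2×5 + 3×3 = 139
  Shipping 202, fixed 185 → total 387.
  Any other capacity-feasible assignment to {#4, #5} ships for at least 202.
Compare {#1, #4}: its best feasible assignment gives total 394.
Compare {#1, #3}: its best feasible assignment gives total 418.
Every other set of open sites that can feasibly serve all demand totals ≥ 394 even under its best assignment. Minimum: 387.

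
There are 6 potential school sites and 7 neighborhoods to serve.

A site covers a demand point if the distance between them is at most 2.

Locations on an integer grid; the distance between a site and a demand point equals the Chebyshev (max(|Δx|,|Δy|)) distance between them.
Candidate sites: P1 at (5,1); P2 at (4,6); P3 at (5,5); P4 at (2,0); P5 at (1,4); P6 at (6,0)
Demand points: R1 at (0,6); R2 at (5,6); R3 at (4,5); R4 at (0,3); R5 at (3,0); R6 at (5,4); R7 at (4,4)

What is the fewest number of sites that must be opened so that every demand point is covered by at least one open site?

Coverage sets (demand points within 2 of each site):
  P1: {R5}
  P2: {R2, R3, R6, R7}
  P3: {R2, R3, R6, R7}
  P4: {R5}
  P5: {R1, R4}
  P6: {}
No 2 sites suffice: every size-2 union leaves at least one demand point uncovered.
But {P1, P2, P5} covers everything, so the minimum is 3.

3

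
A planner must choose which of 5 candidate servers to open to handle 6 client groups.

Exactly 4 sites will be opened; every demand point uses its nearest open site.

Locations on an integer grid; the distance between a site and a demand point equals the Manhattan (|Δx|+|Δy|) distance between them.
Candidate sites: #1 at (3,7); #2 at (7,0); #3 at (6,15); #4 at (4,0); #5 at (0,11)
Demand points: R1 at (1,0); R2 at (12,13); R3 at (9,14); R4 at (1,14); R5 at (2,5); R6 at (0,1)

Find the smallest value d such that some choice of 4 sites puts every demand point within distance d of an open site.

8

Open {#1, #2, #3, #4}.
  Farthest demand point is R2 at distance 8 (to #3); all others are ≤ 8.
With {#1, #2, #3, #5} the worst case is 8.
With {#1, #3, #4, #5} the worst case is 8.
No size-4 selection achieves below 8.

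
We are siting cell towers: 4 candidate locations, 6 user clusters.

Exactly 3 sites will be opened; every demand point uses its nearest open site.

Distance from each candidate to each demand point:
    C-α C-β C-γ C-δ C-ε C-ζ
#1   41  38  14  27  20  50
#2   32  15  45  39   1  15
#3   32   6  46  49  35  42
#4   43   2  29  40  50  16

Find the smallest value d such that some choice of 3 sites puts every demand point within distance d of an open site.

Open {#1, #2, #3}.
  Farthest demand point is C-α at distance 32 (to #2); all others are ≤ 32.
With {#1, #2, #4} the worst case is 32.
With {#1, #3, #4} the worst case is 32.
No size-3 selection achieves below 32.

32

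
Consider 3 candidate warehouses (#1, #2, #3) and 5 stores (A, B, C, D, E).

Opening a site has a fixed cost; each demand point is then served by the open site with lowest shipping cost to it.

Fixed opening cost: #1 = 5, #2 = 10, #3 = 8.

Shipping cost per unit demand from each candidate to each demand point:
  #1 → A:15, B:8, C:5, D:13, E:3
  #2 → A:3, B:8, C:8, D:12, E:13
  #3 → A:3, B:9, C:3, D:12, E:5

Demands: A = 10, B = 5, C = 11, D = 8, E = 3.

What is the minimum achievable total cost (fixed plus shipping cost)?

Open {#1, #3}: assign each demand point to its cheapest open site.
  A→#3 10×3=30, B→#1 5×8=40, C→#3 11×3=33, D→#3 8×12=96, E→#1 3×3=9
  shipping cost 208, fixed 13 → total 221.
Compare {#3}: shipping cost 219 + fixed 8 = 227.
Compare {#1, #2, #3}: shipping cost 208 + fixed 23 = 231.
Compare {#2, #3}: shipping cost 214 + fixed 18 = 232.
All other subsets cost ≥ 227. Minimum total cost: 221.

221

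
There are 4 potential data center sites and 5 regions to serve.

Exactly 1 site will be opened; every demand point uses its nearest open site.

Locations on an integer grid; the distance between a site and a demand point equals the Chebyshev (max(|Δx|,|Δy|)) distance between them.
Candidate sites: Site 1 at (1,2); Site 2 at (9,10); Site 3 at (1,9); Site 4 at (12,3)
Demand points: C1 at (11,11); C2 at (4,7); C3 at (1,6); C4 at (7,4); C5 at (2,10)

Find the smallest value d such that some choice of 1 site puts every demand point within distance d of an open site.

8

Open {Site 2}.
  Farthest demand point is C3 at distance 8 (to Site 2); all others are ≤ 8.
With {Site 1} the worst case is 10.
With {Site 3} the worst case is 10.
No size-1 selection achieves below 8.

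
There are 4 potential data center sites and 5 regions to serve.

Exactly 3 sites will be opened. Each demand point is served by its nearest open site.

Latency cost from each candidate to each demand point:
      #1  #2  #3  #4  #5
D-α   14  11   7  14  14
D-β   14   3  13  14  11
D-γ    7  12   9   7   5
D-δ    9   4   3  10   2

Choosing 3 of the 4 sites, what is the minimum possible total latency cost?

Open {D-β, D-γ, D-δ}.
  #1→D-γ 7, #2→D-β 3, #3→D-δ 3, #4→D-γ 7, #5→D-δ 2  ⇒ total 22.
Compare {D-α, D-γ, D-δ}: total 23.
Compare {D-α, D-β, D-δ}: total 27.
No size-3 selection does better; minimum is 22.

22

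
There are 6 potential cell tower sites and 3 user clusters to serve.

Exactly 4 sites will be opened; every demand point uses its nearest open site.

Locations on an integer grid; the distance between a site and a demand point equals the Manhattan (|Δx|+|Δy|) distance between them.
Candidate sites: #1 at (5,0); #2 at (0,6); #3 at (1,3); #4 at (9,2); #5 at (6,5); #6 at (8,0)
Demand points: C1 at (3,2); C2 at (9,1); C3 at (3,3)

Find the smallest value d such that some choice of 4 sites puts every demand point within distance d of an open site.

3

Open {#1, #2, #3, #4}.
  Farthest demand point is C1 at distance 3 (to #3); all others are ≤ 3.
With {#1, #2, #3, #6} the worst case is 3.
With {#1, #3, #4, #5} the worst case is 3.
No size-4 selection achieves below 3.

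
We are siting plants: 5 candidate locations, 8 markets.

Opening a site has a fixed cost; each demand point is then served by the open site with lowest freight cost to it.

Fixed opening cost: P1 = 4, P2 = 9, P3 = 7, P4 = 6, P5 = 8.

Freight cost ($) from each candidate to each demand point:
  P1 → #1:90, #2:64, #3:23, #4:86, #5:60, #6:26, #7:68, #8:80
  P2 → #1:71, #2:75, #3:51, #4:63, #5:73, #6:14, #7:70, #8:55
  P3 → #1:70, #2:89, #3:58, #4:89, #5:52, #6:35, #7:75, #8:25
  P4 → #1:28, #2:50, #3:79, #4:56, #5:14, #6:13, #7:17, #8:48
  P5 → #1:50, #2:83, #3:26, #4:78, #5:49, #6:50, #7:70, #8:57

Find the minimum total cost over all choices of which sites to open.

Open {P1, P3, P4}: assign each demand point to its cheapest open site.
  #1→P4 28, #2→P4 50, #3→P1 23, #4→P4 56, #5→P4 14, #6→P4 13, #7→P4 17, #8→P3 25
  freight cost 226, fixed 17 → total 243.
Compare {P3, P4, P5}: freight cost 229 + fixed 21 = 250.
Compare {P1, P3, P4, P5}: freight cost 226 + fixed 25 = 251.
Compare {P1, P2, P3, P4}: freight cost 226 + fixed 26 = 252.
All other subsets cost ≥ 250. Minimum total cost: 243.

243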